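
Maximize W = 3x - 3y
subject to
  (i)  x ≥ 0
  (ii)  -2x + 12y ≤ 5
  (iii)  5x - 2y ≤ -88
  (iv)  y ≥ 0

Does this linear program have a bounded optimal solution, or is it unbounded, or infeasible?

infeasible

The boundaries x = 0 and -2x + 12y = 5 meet at (0, 5/12), but that point violates 5x - 2y ≤ -88. Every candidate vertex is excluded by some other constraint, so the feasible region is empty.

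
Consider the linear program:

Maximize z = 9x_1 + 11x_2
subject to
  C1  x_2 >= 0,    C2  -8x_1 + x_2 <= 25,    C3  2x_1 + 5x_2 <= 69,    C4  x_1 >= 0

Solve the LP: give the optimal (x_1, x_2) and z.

The binding constraints are x_2 = 0 and 2x_1 + 5x_2 = 69.
Solving simultaneously gives x_1 = 69/2, x_2 = 0.

x_1 = 69/2, x_2 = 0, maximum z = 621/2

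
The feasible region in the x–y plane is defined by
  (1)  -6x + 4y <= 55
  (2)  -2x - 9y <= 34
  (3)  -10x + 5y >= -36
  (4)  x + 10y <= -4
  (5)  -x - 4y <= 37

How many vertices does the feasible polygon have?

Pairwise boundary intersections that survive every other constraint:
  (-631/62, -47/31)
  (-283/32, 31/64)
  (77/50, -103/25)
  (68/21, -76/105)

4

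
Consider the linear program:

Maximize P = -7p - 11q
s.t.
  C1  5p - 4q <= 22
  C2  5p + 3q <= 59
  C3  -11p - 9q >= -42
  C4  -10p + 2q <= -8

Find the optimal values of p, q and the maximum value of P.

Feasible corners and P = -7p - 11q:
  (366/89, -32/89) → P = -2210/89
  (-2/5, -6) → P = 344/5
  (39/28, 83/28) → P = -593/14

The optimum lies where 5p - 4q = 22 and -10p + 2q = -8.
Solving simultaneously gives p = -2/5, q = -6.

p = -2/5, q = -6, maximum P = 344/5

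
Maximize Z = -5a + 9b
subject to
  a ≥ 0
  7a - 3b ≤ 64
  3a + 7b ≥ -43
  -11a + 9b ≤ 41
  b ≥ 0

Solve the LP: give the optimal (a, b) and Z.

Extreme points and Z = -5a + 9b:
  (0, 41/9) → Z = 41
  (0, 0) → Z = 0
  (233/10, 991/30) → Z = 904/5
  (64/7, 0) → Z = -320/7

At the optimal vertex, 7a - 3b = 64 and -11a + 9b = 41.
Solving simultaneously gives a = 233/10, b = 991/30.

a = 233/10, b = 991/30, maximum Z = 904/5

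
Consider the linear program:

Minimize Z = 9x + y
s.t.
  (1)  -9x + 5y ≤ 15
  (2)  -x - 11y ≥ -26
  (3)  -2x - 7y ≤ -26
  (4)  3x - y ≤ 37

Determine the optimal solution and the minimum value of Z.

Extreme points and Z = 9x + y:
  (104/15, 26/15) → Z = 962/15
  (433/34, 41/34) → Z = 1969/17
  (285/23, 4/23) → Z = 2569/23

x = 104/15, y = 26/15, minimum Z = 962/15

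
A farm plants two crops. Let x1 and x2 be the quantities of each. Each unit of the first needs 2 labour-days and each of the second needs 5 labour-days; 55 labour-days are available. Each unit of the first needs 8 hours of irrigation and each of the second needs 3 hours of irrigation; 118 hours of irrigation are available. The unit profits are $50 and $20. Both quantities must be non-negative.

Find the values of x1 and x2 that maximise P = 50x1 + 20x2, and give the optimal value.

x1 = 25/2, x2 = 6, maximum P = 745

Vertices and P = 50x1 + 20x2:
  (0, 0) → P = 0
  (0, 11) → P = 220
  (59/4, 0) → P = 1475/2
  (25/2, 6) → P = 745

At the optimal vertex, 2x1 + 5x2 = 55 and 8x1 + 3x2 = 118.
Solving simultaneously gives x1 = 25/2, x2 = 6.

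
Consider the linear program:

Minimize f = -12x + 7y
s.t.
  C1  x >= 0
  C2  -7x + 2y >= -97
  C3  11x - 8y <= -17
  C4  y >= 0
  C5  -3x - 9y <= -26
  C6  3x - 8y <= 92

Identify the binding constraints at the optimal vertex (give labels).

C2 and C3

Vertices and f = -12x + 7y:
  (0, 26/9) → f = 182/9
  (405/17, 593/17) → f = -709/17
  (55/123, 337/123) → f = 1699/123
The feasible region is unbounded (it extends along (0, 1), (2, 7)), but f strictly increases along every unbounded feasible direction, so there is no improving ray and the minimum is attained at a vertex.

The minimum is at (405/17, 593/17). Substituting into each constraint, equality holds for C2 and C3; the remaining constraints have slack.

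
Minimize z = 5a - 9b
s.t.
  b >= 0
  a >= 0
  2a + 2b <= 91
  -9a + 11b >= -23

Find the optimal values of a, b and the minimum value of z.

a = 0, b = 91/2, minimum z = -819/2

Vertices and z = 5a - 9b:
  (0, 0) → z = 0
  (23/9, 0) → z = 115/9
  (0, 91/2) → z = -819/2
  (1047/40, 773/40) → z = -861/20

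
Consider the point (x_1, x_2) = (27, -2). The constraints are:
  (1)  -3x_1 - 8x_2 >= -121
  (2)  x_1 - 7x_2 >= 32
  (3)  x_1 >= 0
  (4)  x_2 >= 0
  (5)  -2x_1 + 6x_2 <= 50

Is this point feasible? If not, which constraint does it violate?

Constraint (4): x_2 = -2, which is not ≥ 0. All other constraints are satisfied.

not feasible — violates (4)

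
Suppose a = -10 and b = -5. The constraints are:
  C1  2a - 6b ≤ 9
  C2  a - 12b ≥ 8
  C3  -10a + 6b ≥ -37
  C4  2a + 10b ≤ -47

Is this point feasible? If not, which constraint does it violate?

Constraint C1: 2a - 6b = 10, which is not ≤ 9. All other constraints are satisfied.

not feasible — violates C1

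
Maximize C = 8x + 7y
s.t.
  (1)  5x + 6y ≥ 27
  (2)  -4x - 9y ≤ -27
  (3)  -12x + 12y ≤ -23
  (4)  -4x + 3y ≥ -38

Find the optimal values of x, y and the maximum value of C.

x = 129/4, y = 91/3, maximum C = 1411/3

Extreme points and C = 8x + 7y:
  (27/7, 9/7) → C = 279/7
  (7/2, 19/12) → C = 469/12
  (141/16, -11/12) → C = 769/12
  (129/4, 91/3) → C = 1411/3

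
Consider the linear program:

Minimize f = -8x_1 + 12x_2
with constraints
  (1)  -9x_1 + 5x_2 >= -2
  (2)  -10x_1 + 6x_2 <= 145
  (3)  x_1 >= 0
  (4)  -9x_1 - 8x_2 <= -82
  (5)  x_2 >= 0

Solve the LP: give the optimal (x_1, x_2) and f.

Feasible corners and f = -8x_1 + 12x_2:
  (737/4, 1325/4) → f = 2501
  (142/39, 80/13) → f = 1744/39
  (0, 145/6) → f = 290
  (0, 41/4) → f = 123

The binding constraints are -9x_1 + 5x_2 = -2 and -9x_1 - 8x_2 = -82.
Solving simultaneously gives x_1 = 142/39, x_2 = 80/13.

x_1 = 142/39, x_2 = 80/13, minimum f = 1744/39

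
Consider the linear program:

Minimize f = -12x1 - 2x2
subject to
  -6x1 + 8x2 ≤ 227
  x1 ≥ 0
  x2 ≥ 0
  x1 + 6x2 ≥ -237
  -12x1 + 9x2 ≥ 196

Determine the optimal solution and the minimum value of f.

Corner points and f = -12x1 - 2x2:
  (0, 227/8) → f = -227/4
  (475/42, 258/7) → f = -1466/7
  (0, 196/9) → f = -392/9

At the optimal vertex, -6x1 + 8x2 = 227 and -12x1 + 9x2 = 196.
Solving simultaneously gives x1 = 475/42, x2 = 258/7.

x1 = 475/42, x2 = 258/7, minimum f = -1466/7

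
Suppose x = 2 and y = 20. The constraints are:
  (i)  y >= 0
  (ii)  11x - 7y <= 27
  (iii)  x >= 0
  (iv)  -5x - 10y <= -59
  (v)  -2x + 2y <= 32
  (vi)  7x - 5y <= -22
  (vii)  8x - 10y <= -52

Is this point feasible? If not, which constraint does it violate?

Constraint (v): -2x + 2y = 36, which is not ≤ 32. All other constraints are satisfied.

not feasible — violates (v)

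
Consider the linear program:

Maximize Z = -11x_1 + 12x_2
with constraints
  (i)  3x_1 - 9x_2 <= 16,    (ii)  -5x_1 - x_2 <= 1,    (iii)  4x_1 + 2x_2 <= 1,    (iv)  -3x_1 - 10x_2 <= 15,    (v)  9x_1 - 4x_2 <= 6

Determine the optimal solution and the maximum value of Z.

The binding constraints are -5x_1 - x_2 = 1 and 4x_1 + 2x_2 = 1.
Solving simultaneously gives x_1 = -1/2, x_2 = 3/2.

x_1 = -1/2, x_2 = 3/2, maximum Z = 47/2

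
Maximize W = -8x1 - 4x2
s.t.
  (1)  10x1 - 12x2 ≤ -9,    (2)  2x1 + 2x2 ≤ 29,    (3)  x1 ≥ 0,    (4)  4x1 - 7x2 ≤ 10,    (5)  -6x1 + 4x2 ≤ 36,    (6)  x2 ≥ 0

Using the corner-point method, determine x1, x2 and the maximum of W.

Extreme points and W = -8x1 - 4x2:
  (15/2, 7) → W = -88
  (0, 3/4) → W = -3
  (11/5, 123/10) → W = -334/5
  (0, 9) → W = -36

x1 = 0, x2 = 3/4, maximum W = -3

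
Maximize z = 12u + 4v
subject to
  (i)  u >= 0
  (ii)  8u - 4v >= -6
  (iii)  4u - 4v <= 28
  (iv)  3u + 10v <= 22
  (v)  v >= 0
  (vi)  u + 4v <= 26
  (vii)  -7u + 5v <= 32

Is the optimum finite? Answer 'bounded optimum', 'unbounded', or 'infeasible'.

Corner points and z = 12u + 4v:
  (0, 3/2) → z = 6
  (0, 0) → z = 0
  (7/23, 97/46) → z = 278/23
  (92/13, 1/13) → z = 1108/13
  (7, 0) → z = 84
The feasible region has finitely many vertices and no improving ray; the maximum is 1108/13 at (92/13, 1/13).

bounded optimum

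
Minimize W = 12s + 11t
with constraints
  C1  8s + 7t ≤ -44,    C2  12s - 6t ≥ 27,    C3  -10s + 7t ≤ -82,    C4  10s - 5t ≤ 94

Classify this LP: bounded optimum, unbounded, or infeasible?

unbounded

From the feasible point (19/9, -548/63), moving in the direction (-5, -10) keeps every constraint satisfied while W decreases without bound.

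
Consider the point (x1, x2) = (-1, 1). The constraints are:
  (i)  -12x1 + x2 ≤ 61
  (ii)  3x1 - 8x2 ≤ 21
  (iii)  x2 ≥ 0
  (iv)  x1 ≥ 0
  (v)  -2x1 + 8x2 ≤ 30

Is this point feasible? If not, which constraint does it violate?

not feasible — violates (iv)

Constraint (iv): x1 = -1, which is not ≥ 0. All other constraints are satisfied.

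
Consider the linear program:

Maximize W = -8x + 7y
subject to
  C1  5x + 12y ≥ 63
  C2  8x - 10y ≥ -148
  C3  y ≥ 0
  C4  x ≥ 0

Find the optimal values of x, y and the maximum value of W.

Corner points and W = -8x + 7y:
  (63/5, 0) → W = -504/5
  (0, 21/4) → W = 147/4
  (0, 74/5) → W = 518/5
The feasible region is unbounded (it extends along (5, 4), (1, 0)), but W strictly decreases along every unbounded feasible direction, so there is no improving ray and the maximum is attained at a vertex.

x = 0, y = 74/5, maximum W = 518/5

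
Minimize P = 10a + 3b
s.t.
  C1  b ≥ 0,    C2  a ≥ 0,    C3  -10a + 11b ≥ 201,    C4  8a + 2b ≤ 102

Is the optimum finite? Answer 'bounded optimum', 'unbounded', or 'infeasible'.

bounded optimum

Vertices and P = 10a + 3b:
  (0, 201/11) → P = 603/11
  (0, 51) → P = 153
  (20/3, 73/3) → P = 419/3
The feasible region has finitely many vertices and no improving ray; the minimum is 603/11 at (0, 201/11).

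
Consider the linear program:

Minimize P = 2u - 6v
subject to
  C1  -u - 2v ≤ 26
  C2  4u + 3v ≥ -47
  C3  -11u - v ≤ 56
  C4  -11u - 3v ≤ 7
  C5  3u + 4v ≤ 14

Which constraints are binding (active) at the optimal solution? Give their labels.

C4 and C5

Vertices and P = 2u - 6v:
  (64/19, -279/19) → P = 1802/19
  (66, -46) → P = 408
  (-2, 5) → P = -34

The minimum is at (-2, 5). Substituting into each constraint, equality holds for C4 and C5; the remaining constraints have slack.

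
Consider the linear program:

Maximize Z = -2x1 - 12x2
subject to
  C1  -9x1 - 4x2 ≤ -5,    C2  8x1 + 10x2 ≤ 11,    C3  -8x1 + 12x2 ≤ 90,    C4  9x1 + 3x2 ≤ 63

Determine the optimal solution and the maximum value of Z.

Feasible corners and Z = -2x1 - 12x2:
  (3/29, 59/58) → Z = -360/29
  (79/3, -58) → Z = 1930/3
  (199/22, -135/22) → Z = 611/11

The optimum lies where -9x1 - 4x2 = -5 and 9x1 + 3x2 = 63.
Solving simultaneously gives x1 = 79/3, x2 = -58.

x1 = 79/3, x2 = -58, maximum Z = 1930/3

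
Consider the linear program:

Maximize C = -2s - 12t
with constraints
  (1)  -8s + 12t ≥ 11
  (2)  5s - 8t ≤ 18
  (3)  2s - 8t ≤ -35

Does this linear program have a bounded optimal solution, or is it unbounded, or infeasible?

unbounded

From the feasible point (83/10, 129/20), moving in the direction (-8, -2) keeps every constraint satisfied while C increases without bound.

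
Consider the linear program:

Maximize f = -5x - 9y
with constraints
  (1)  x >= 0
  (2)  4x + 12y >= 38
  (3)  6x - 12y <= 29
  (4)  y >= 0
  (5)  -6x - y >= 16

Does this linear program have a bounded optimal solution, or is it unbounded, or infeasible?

The boundaries x = 0 and 4x + 12y = 38 meet at (0, 19/6), but that point violates -6x - y ≥ 16. Every candidate vertex is excluded by some other constraint, so the feasible region is empty.

infeasible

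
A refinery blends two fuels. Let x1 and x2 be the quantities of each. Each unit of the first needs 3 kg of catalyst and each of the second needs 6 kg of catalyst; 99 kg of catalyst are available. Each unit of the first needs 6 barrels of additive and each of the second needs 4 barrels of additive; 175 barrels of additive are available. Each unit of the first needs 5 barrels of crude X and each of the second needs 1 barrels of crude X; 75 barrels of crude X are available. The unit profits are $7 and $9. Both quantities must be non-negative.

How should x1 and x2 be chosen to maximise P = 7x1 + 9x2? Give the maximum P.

x1 = 13, x2 = 10, maximum P = 181

Corner points and P = 7x1 + 9x2:
  (0, 0) → P = 0
  (0, 33/2) → P = 297/2
  (15, 0) → P = 105
  (13, 10) → P = 181

The optimum lies where 3x1 + 6x2 = 99 and 5x1 + x2 = 75.
Solving simultaneously gives x1 = 13, x2 = 10.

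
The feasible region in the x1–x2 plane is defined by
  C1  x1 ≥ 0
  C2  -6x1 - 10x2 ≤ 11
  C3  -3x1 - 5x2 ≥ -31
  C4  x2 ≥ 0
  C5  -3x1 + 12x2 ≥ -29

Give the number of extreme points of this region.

Pairwise boundary intersections that survive every other constraint:
  (0, 31/5)
  (0, 0)
  (517/51, 2/17)
  (29/3, 0)

4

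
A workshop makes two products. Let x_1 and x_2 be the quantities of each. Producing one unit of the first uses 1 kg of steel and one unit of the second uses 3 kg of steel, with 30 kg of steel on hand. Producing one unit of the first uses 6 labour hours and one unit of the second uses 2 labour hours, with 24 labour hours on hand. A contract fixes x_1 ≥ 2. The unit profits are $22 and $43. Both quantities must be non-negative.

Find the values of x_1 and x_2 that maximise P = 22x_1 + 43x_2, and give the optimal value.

x_1 = 2, x_2 = 6, maximum P = 302

Extreme points and P = 22x_1 + 43x_2:
  (4, 0) → P = 88
  (2, 0) → P = 44
  (2, 6) → P = 302

The optimum lies where 6x_1 + 2x_2 = 24 and x_1 = 2.
Solving simultaneously gives x_1 = 2, x_2 = 6.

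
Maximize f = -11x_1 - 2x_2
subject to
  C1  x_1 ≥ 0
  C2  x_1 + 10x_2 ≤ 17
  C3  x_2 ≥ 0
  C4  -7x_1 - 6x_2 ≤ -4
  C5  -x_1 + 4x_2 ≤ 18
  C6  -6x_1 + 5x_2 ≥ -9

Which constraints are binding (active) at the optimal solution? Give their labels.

C1 and C4

Corner points and f = -11x_1 - 2x_2:
  (0, 17/10) → f = -17/5
  (0, 2/3) → f = -4/3
  (35/13, 93/65) → f = -2111/65
  (4/7, 0) → f = -44/7
  (3/2, 0) → f = -33/2

The maximum is at (0, 2/3). Substituting into each constraint, equality holds for C1 and C4; the remaining constraints have slack.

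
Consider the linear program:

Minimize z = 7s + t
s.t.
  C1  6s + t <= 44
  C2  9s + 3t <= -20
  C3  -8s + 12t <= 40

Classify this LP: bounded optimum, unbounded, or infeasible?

unbounded

From the feasible point (152/9, -172/3), moving in the direction (-12, -8) keeps every constraint satisfied while z decreases without bound.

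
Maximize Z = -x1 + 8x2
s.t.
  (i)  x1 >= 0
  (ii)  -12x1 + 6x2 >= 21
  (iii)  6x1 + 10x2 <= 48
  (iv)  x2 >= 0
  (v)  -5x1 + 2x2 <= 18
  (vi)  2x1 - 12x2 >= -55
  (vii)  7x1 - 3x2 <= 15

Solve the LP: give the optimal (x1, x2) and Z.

Extreme points and Z = -x1 + 8x2:
  (0, 7/2) → Z = 28
  (0, 55/12) → Z = 110/3
  (1/2, 9/2) → Z = 71/2
  (13/46, 213/46) → Z = 1691/46

At the optimal vertex, 6x1 + 10x2 = 48 and 2x1 - 12x2 = -55.
Solving simultaneously gives x1 = 13/46, x2 = 213/46.

x1 = 13/46, x2 = 213/46, maximum Z = 1691/46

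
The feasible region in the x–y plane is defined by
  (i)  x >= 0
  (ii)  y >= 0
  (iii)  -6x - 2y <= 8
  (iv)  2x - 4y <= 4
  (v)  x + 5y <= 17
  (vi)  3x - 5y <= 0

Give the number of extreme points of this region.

3

Pairwise boundary intersections that survive every other constraint:
  (0, 0)
  (0, 17/5)
  (17/4, 51/20)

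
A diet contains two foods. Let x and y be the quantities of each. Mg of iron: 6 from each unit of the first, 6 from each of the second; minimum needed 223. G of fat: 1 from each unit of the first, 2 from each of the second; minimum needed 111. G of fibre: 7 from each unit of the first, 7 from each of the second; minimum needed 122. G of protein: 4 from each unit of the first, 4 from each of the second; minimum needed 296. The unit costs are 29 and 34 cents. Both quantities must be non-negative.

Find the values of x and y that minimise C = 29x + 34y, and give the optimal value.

Corner points and C = 29x + 34y:
  (0, 74) → C = 2516
  (111, 0) → C = 3219
  (37, 37) → C = 2331
The feasible region is unbounded (it extends along (0, 1), (1, 0)), but C strictly increases along every unbounded feasible direction, so there is no improving ray and the minimum is attained at a vertex.

At the optimal vertex, x + 2y = 111 and 4x + 4y = 296.
Solving simultaneously gives x = 37, y = 37.

x = 37, y = 37, minimum C = 2331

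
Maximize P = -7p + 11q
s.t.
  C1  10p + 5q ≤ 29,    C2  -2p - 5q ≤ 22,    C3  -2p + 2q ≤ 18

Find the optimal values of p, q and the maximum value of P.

p = -16/15, q = 119/15, maximum P = 1421/15

Extreme points and P = -7p + 11q:
  (51/8, -139/20) → P = -4843/40
  (-16/15, 119/15) → P = 1421/15
  (-67/7, -4/7) → P = 425/7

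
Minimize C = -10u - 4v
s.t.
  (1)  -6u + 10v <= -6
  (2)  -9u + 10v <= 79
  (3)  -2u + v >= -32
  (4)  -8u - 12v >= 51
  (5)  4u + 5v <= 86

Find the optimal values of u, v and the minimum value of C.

The feasible region is unbounded (it extends along (-10, -9), (-1, -2)), but C strictly increases along every unbounded feasible direction, so there is no improving ray and the minimum is attained at a vertex.

At the optimal vertex, -2u + v = -32 and -8u - 12v = 51.
Solving simultaneously gives u = 333/32, v = -179/16.

u = 333/32, v = -179/16, minimum C = -949/16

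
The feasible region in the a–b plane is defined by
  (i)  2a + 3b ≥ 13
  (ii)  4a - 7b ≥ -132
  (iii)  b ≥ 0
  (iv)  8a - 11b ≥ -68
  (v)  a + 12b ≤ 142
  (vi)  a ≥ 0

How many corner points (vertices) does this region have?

Of the 15 pairwise boundary intersections, those satisfying every inequality are:
  (13/2, 0)
  (0, 13/3)
  (142, 0)
  (746/107, 1204/107)
  (0, 68/11)

5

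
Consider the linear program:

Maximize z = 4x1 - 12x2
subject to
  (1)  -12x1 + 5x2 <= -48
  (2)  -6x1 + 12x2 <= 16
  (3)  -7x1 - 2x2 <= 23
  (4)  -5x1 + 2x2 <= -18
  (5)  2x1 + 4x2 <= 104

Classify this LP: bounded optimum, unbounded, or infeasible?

unbounded

From the feasible point (328/57, 80/19), moving in the direction (2, -7) keeps every constraint satisfied while z increases without bound.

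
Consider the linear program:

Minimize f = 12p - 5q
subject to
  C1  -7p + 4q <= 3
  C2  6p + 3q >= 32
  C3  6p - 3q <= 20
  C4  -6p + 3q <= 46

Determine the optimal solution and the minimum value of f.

Feasible corners and f = 12p - 5q:
  (119/45, 242/45) → f = 218/45
  (89/3, 158/3) → f = 278/3
  (13/3, 2) → f = 42

p = 119/45, q = 242/45, minimum f = 218/45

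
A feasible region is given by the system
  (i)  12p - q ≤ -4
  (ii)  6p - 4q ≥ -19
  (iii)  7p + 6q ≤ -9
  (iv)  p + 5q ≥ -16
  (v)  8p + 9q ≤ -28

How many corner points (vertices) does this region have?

4

Intersecting each pair of boundary lines and keeping only the points that satisfy every inequality leaves:
  (-36/61, -188/61)
  (-16/29, -76/29)
  (-159/34, -77/34)
  (-283/86, -8/43)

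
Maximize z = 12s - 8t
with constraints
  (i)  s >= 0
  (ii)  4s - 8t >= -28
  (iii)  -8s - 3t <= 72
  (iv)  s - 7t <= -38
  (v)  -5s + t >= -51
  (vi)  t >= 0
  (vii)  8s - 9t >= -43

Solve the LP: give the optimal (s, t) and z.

s = 395/34, t = 241/34, maximum z = 1406/17

Corner points and z = 12s - 8t:
  (27/5, 31/5) → z = 76/5
  (109/9, 86/9) → z = 620/9
  (395/34, 241/34) → z = 1406/17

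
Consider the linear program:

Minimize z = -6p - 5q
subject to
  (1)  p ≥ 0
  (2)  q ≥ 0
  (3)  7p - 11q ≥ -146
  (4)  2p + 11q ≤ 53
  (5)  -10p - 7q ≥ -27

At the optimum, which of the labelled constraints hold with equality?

(1) and (5)

Corner points and z = -6p - 5q:
  (0, 0) → z = 0
  (0, 27/7) → z = -135/7
  (27/10, 0) → z = -81/5

The minimum is at (0, 27/7). Substituting into each constraint, equality holds for (1) and (5); the remaining constraints have slack.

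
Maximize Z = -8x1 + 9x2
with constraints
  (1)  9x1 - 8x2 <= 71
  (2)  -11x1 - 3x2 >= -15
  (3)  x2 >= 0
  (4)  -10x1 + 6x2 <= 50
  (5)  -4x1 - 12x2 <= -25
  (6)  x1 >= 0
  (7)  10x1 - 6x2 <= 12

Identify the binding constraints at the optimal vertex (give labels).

Extreme points and Z = -8x1 + 9x2:
  (7/8, 43/24) → Z = 73/8
  (0, 5) → Z = 45
  (0, 25/12) → Z = 75/4

The maximum is at (0, 5). Substituting into each constraint, equality holds for (2) and (6); the remaining constraints have slack.

(2) and (6)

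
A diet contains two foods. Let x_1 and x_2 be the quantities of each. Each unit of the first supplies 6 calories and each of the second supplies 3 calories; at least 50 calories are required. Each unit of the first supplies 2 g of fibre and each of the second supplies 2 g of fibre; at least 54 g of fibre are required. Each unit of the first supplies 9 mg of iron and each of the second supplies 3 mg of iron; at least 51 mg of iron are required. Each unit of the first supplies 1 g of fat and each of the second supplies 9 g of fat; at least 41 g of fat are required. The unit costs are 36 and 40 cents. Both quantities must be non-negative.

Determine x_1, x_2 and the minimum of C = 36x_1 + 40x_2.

Feasible corners and C = 36x_1 + 40x_2:
  (0, 27) → C = 1080
  (41, 0) → C = 1476
  (101/4, 7/4) → C = 979
The feasible region is unbounded (it extends along (0, 1), (1, 0)), but C strictly increases along every unbounded feasible direction, so there is no improving ray and the minimum is attained at a vertex.

x_1 = 101/4, x_2 = 7/4, minimum C = 979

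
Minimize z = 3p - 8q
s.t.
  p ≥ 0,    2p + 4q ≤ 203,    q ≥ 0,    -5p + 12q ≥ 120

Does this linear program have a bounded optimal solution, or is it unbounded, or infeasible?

bounded optimum

Feasible corners and z = 3p - 8q:
  (0, 203/4) → z = -406
  (0, 10) → z = -80
  (489/11, 1255/44) → z = -1043/11
The feasible region has finitely many vertices and no improving ray; the minimum is -406 at (0, 203/4).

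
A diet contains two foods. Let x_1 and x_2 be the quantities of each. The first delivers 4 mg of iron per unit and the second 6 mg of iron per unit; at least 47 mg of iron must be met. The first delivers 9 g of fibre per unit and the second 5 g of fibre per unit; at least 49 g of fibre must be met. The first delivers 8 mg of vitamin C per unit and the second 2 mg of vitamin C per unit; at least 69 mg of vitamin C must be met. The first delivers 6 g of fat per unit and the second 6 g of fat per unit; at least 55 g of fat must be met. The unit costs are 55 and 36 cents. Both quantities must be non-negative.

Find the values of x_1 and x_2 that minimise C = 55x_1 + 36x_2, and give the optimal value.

Extreme points and C = 55x_1 + 36x_2:
  (0, 69/2) → C = 1242
  (47/4, 0) → C = 2585/4
  (8, 5/2) → C = 530
The feasible region is unbounded (it extends along (0, 1), (1, 0)), but C strictly increases along every unbounded feasible direction, so there is no improving ray and the minimum is attained at a vertex.

x_1 = 8, x_2 = 5/2, minimum C = 530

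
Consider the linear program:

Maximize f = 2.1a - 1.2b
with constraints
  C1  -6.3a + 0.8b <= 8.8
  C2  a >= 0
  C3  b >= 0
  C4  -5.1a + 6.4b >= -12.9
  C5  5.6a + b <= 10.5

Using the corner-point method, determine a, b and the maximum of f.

The binding constraints are b = 0 and 5.6a + b = 10.5.
Solving simultaneously gives a = 1.875, b = 0.

a = 1.875, b = 0, maximum f = 3.9375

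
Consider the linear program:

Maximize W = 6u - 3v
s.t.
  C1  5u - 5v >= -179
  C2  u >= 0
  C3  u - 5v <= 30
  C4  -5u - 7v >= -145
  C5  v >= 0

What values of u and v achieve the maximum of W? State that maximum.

Vertices and W = 6u - 3v:
  (0, 145/7) → W = -435/7
  (0, 0) → W = 0
  (29, 0) → W = 174

u = 29, v = 0, maximum W = 174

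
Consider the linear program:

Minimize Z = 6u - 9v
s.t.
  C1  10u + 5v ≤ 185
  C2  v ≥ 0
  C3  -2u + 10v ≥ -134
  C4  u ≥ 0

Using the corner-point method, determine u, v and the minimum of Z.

u = 0, v = 37, minimum Z = -333

Vertices and Z = 6u - 9v:
  (37/2, 0) → Z = 111
  (0, 37) → Z = -333
  (0, 0) → Z = 0

The optimum lies where 10u + 5v = 185 and u = 0.
Solving simultaneously gives u = 0, v = 37.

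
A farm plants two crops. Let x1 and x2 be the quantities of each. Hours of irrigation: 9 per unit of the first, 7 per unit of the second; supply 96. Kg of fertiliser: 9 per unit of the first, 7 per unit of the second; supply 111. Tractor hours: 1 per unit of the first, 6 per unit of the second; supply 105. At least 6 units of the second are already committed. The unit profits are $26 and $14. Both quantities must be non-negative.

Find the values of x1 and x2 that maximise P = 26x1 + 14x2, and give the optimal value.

Extreme points and P = 26x1 + 14x2:
  (0, 96/7) → P = 192
  (0, 6) → P = 84
  (6, 6) → P = 240

The optimum lies where 9x1 + 7x2 = 96 and x2 = 6.
Solving simultaneously gives x1 = 6, x2 = 6.

x1 = 6, x2 = 6, maximum P = 240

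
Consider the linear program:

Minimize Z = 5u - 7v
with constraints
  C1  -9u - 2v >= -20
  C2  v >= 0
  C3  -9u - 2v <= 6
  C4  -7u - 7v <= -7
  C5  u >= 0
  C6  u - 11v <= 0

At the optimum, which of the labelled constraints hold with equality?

C1 and C5

Corner points and Z = 5u - 7v:
  (0, 10) → Z = -70
  (220/101, 20/101) → Z = 960/101
  (0, 1) → Z = -7
  (11/12, 1/12) → Z = 4

The minimum is at (0, 10). Substituting into each constraint, equality holds for C1 and C5; the remaining constraints have slack.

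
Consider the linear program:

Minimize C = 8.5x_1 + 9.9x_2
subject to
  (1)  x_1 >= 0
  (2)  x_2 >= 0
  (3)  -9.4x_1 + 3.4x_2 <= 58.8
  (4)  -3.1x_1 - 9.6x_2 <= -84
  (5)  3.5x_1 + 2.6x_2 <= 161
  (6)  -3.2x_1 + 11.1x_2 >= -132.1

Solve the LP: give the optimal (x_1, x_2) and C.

Feasible corners and C = 8.5x_1 + 9.9x_2:
  (0, 294/17) → C = 14553/85
  (0, 35/4) → C = 693/8
  (840/31, 0) → C = 7140/31
  (1321/32, 0) → C = 22457/64
  (19726/1817, 85960/1817) → C = 1018675/1817
  (213056/4717, 5285/4717) → C = 3726595/9434

At the optimal vertex, x_1 = 0 and -3.1x_1 - 9.6x_2 = -84.
Solving simultaneously gives x_1 = 0, x_2 = 35/4.

x_1 = 0, x_2 = 8.75, minimum C = 86.625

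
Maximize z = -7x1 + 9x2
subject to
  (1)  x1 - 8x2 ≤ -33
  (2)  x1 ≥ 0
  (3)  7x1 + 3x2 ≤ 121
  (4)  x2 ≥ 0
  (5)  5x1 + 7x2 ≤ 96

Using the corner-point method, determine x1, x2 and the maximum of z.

Feasible corners and z = -7x1 + 9x2:
  (0, 33/8) → z = 297/8
  (537/47, 261/47) → z = -30
  (0, 96/7) → z = 864/7

x1 = 0, x2 = 96/7, maximum z = 864/7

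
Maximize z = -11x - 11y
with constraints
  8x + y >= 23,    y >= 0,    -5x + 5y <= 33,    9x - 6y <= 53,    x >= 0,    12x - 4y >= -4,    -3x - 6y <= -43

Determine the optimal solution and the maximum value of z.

The binding constraints are 8x + y = 23 and -3x - 6y = -43.
Solving simultaneously gives x = 19/9, y = 55/9.

x = 19/9, y = 55/9, maximum z = -814/9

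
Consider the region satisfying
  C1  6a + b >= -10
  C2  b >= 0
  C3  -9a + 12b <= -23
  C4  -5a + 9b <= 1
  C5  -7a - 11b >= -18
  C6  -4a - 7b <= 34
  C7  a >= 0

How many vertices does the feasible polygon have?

3

Of the 21 pairwise boundary intersections, those satisfying every inequality are:
  (23/9, 0)
  (18/7, 0)
  (469/183, 1/183)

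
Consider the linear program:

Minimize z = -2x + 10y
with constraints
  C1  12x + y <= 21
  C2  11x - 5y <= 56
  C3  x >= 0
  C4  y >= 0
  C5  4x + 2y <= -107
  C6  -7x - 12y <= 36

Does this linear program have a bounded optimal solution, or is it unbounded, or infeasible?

infeasible

The boundaries 12x + y = 21 and x = 0 meet at (0, 21), but that point violates 4x + 2y ≤ -107. Every candidate vertex is excluded by some other constraint, so the feasible region is empty.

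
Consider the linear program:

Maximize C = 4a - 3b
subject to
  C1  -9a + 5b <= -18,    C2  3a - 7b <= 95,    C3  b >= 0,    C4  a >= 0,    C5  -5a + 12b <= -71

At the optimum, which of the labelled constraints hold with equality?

C2 and C5

Vertices and C = 4a - 3b:
  (95/3, 0) → C = 380/3
  (643, 262) → C = 1786
  (71/5, 0) → C = 284/5

The maximum is at (643, 262). Substituting into each constraint, equality holds for C2 and C5; the remaining constraints have slack.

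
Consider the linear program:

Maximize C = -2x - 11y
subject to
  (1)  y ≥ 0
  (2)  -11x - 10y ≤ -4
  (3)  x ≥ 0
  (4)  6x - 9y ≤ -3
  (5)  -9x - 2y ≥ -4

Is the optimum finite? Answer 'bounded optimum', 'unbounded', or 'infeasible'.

Extreme points and C = -2x - 11y:
  (0, 2/5) → C = -22/5
  (2/53, 19/53) → C = -213/53
  (0, 2) → C = -22
  (10/31, 17/31) → C = -207/31
The feasible region has finitely many vertices and no improving ray; the maximum is -213/53 at (2/53, 19/53).

bounded optimum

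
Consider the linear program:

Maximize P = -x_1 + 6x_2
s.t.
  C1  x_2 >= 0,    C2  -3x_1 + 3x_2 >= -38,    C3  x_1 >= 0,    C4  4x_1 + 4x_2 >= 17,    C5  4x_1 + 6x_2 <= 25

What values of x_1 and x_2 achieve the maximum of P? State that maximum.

x_1 = 1/4, x_2 = 4, maximum P = 95/4

Feasible corners and P = -x_1 + 6x_2:
  (17/4, 0) → P = -17/4
  (25/4, 0) → P = -25/4
  (1/4, 4) → P = 95/4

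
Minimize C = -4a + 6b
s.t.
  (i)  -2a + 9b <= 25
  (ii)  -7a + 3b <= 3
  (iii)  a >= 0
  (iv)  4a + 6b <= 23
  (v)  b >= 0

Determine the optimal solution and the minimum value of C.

a = 23/4, b = 0, minimum C = -23

Feasible corners and C = -4a + 6b:
  (16/19, 169/57) → C = 274/19
  (19/16, 73/24) → C = 27/2
  (0, 1) → C = 6
  (0, 0) → C = 0
  (23/4, 0) → C = -23

The binding constraints are 4a + 6b = 23 and b = 0.
Solving simultaneously gives a = 23/4, b = 0.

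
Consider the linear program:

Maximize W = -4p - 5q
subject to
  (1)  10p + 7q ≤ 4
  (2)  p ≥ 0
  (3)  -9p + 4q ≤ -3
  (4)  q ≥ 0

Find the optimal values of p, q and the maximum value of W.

Extreme points and W = -4p - 5q:
  (37/103, 6/103) → W = -178/103
  (2/5, 0) → W = -8/5
  (1/3, 0) → W = -4/3

At the optimal vertex, -9p + 4q = -3 and q = 0.
Solving simultaneously gives p = 1/3, q = 0.

p = 1/3, q = 0, maximum W = -4/3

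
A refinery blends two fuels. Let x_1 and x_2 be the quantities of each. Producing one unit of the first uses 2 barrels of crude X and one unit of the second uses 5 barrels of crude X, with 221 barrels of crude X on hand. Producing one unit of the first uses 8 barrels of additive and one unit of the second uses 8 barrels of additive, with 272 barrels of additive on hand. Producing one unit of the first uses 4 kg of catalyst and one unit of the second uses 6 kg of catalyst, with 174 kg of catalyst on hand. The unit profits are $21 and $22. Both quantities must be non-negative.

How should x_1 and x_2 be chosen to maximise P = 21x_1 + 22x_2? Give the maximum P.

x_1 = 15, x_2 = 19, maximum P = 733

Extreme points and P = 21x_1 + 22x_2:
  (0, 0) → P = 0
  (0, 29) → P = 638
  (34, 0) → P = 714
  (15, 19) → P = 733

The binding constraints are 8x_1 + 8x_2 = 272 and 4x_1 + 6x_2 = 174.
Solving simultaneously gives x_1 = 15, x_2 = 19.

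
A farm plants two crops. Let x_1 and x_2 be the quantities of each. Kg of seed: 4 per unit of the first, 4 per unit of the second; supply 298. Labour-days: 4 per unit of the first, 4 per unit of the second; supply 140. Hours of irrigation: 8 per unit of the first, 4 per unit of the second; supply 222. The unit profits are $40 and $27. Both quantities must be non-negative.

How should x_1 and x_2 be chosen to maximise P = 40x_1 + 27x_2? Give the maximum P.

x_1 = 41/2, x_2 = 29/2, maximum P = 2423/2

Extreme points and P = 40x_1 + 27x_2:
  (0, 0) → P = 0
  (0, 35) → P = 945
  (111/4, 0) → P = 1110
  (41/2, 29/2) → P = 2423/2

The binding constraints are 4x_1 + 4x_2 = 140 and 8x_1 + 4x_2 = 222.
Solving simultaneously gives x_1 = 41/2, x_2 = 29/2.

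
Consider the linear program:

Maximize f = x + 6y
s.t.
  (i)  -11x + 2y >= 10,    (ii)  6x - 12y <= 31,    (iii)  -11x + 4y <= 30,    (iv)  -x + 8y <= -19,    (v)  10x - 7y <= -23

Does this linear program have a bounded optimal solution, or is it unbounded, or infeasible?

infeasible

The boundaries -11x + 2y = 10 and 6x - 12y = 31 meet at (-91/60, -401/120), but that point violates 10x - 7y ≤ -23. Every candidate vertex is excluded by some other constraint, so the feasible region is empty.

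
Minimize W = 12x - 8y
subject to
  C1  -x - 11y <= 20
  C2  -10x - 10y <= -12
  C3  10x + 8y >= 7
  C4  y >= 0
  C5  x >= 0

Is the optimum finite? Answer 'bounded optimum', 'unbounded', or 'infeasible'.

unbounded

From the feasible point (6/5, 0), moving in the direction (0, 1) keeps every constraint satisfied while W decreases without bound.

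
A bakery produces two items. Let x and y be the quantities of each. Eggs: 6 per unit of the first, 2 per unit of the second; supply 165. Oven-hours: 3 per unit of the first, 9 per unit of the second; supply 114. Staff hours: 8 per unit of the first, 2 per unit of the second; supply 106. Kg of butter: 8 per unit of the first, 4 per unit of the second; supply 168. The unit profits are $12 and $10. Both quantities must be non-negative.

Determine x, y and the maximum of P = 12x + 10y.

Corner points and P = 12x + 10y:
  (0, 0) → P = 0
  (0, 38/3) → P = 380/3
  (53/4, 0) → P = 159
  (11, 9) → P = 222

The optimum lies where 3x + 9y = 114 and 8x + 2y = 106.
Solving simultaneously gives x = 11, y = 9.

x = 11, y = 9, maximum P = 222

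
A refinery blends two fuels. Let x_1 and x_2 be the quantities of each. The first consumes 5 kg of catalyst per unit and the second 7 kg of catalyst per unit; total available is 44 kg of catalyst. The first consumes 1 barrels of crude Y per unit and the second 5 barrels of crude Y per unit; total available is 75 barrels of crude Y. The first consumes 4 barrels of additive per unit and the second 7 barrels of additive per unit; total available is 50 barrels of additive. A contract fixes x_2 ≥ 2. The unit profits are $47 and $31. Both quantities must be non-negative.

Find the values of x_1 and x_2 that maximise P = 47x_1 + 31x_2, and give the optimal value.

x_1 = 6, x_2 = 2, maximum P = 344

The optimum lies where 5x_1 + 7x_2 = 44 and x_2 = 2.
Solving simultaneously gives x_1 = 6, x_2 = 2.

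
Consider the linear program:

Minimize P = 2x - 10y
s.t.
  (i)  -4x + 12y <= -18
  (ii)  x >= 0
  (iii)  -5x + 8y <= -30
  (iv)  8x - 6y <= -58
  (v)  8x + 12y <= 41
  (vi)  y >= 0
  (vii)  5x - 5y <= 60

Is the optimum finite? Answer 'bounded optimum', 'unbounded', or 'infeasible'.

The boundaries y = 0 and 5x - 5y = 60 meet at (12, 0), but that point violates 8x - 6y ≤ -58. Every candidate vertex is excluded by some other constraint, so the feasible region is empty.

infeasible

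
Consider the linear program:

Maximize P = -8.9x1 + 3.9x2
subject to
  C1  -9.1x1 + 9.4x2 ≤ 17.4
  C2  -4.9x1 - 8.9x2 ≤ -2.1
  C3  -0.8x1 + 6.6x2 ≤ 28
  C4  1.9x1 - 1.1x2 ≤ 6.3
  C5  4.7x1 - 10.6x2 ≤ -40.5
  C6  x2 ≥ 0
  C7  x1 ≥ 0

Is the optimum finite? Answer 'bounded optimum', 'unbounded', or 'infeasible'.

The boundaries -9.1x1 + 9.4x2 = 17.4 and -0.8x1 + 6.6x2 = 28 meet at (7418/2627, 12044/2627), but that point violates 4.7x1 - 10.6x2 ≤ -40.5. Every candidate vertex is excluded by some other constraint, so the feasible region is empty.

infeasible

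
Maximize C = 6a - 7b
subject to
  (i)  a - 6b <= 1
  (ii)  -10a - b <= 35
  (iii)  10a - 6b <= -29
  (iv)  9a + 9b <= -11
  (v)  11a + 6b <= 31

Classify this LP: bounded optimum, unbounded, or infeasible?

Corner points and C = 6a - 7b:
  (-209/61, -45/61) → C = -939/61
  (-10/3, -13/18) → C = -269/18
  (-304/81, 205/81) → C = -3259/81
  (-109/48, 151/144) → C = -3019/144
The feasible region has finitely many vertices and no improving ray; the maximum is -269/18 at (-10/3, -13/18).

bounded optimum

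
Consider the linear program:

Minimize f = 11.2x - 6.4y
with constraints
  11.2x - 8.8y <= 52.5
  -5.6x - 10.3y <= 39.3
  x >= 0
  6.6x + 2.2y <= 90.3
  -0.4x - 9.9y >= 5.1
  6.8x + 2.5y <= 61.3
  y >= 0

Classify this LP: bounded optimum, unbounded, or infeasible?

The boundaries 11.2x - 8.8y = 52.5 and -5.6x - 10.3y = 39.3 meet at (6497/5488, -437/98), but that point violates y ≥ 0. Every candidate vertex is excluded by some other constraint, so the feasible region is empty.

infeasible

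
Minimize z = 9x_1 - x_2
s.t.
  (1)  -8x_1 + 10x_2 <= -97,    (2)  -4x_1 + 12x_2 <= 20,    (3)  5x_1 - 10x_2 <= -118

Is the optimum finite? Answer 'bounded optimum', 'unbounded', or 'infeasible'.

infeasible

The boundaries -8x_1 + 10x_2 = -97 and -4x_1 + 12x_2 = 20 meet at (341/14, 137/14), but that point violates 5x_1 - 10x_2 ≤ -118. Every candidate vertex is excluded by some other constraint, so the feasible region is empty.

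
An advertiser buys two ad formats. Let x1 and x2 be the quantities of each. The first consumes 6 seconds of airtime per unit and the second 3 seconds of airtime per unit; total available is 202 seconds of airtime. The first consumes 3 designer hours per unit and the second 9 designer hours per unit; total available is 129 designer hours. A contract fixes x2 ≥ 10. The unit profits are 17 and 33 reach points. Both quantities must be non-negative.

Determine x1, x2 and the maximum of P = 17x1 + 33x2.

x1 = 13, x2 = 10, maximum P = 551

Vertices and P = 17x1 + 33x2:
  (0, 43/3) → P = 473
  (0, 10) → P = 330
  (13, 10) → P = 551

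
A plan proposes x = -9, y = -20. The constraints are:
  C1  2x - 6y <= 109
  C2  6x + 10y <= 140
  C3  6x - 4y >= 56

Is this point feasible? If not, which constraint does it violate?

not feasible — violates C3

Constraint C3: 6x - 4y = 26, which is not ≥ 56. All other constraints are satisfied.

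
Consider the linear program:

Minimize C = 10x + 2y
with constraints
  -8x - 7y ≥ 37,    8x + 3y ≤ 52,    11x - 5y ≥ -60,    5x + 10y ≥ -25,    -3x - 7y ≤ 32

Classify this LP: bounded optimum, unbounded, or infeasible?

Vertices and C = 10x + 2y:
  (-605/117, 73/117) → C = -656/13
  (-13/3, -1/3) → C = -44
  (-145/27, 5/27) → C = -160/3
The feasible region has finitely many vertices and no improving ray; the minimum is -160/3 at (-145/27, 5/27).

bounded optimum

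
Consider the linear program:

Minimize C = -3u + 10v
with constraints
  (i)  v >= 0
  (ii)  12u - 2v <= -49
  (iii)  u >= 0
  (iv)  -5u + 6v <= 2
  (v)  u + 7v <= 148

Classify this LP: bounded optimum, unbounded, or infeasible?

The boundaries v = 0 and u = 0 meet at (0, 0), but that point violates 12u - 2v ≤ -49. Every candidate vertex is excluded by some other constraint, so the feasible region is empty.

infeasible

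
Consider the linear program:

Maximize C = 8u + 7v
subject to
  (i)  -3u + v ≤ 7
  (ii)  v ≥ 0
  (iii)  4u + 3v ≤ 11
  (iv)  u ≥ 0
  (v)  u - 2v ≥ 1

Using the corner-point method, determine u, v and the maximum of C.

u = 25/11, v = 7/11, maximum C = 249/11

Vertices and C = 8u + 7v:
  (11/4, 0) → C = 22
  (1, 0) → C = 8
  (25/11, 7/11) → C = 249/11

At the optimal vertex, 4u + 3v = 11 and u - 2v = 1.
Solving simultaneously gives u = 25/11, v = 7/11.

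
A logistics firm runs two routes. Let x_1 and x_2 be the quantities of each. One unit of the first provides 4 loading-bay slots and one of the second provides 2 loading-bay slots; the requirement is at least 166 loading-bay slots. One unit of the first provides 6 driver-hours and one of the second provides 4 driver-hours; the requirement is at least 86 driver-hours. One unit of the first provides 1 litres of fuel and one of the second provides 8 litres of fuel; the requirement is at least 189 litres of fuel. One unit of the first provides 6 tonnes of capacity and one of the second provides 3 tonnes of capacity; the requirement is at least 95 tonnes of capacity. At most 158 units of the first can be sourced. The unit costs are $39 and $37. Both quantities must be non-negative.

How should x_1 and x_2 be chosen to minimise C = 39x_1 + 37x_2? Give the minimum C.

Vertices and C = 39x_1 + 37x_2:
  (0, 83) → C = 3071
  (95/3, 59/3) → C = 5888/3
  (158, 31/8) → C = 50443/8
The feasible region is unbounded (it extends along (0, 1)), but C strictly increases along every unbounded feasible direction, so there is no improving ray and the minimum is attained at a vertex.

x_1 = 95/3, x_2 = 59/3, minimum C = 5888/3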